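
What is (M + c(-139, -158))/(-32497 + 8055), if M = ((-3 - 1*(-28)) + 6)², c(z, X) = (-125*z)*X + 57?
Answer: 1372116/12221 ≈ 112.28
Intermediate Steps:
c(z, X) = 57 - 125*X*z (c(z, X) = -125*X*z + 57 = 57 - 125*X*z)
M = 961 (M = ((-3 + 28) + 6)² = (25 + 6)² = 31² = 961)
(M + c(-139, -158))/(-32497 + 8055) = (961 + (57 - 125*(-158)*(-139)))/(-32497 + 8055) = (961 + (57 - 2745250))/(-24442) = (961 - 2745193)*(-1/24442) = -2744232*(-1/24442) = 1372116/12221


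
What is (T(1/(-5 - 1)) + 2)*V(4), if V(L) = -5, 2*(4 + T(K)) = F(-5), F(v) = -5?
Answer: 45/2 ≈ 22.500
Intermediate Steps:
T(K) = -13/2 (T(K) = -4 + (½)*(-5) = -4 - 5/2 = -13/2)
(T(1/(-5 - 1)) + 2)*V(4) = (-13/2 + 2)*(-5) = -9/2*(-5) = 45/2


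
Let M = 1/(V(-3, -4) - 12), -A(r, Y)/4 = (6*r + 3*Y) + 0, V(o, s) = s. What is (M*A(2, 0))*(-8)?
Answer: -24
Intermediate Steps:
A(r, Y) = -24*r - 12*Y (A(r, Y) = -4*((6*r + 3*Y) + 0) = -4*((3*Y + 6*r) + 0) = -4*(3*Y + 6*r) = -24*r - 12*Y)
M = -1/16 (M = 1/(-4 - 12) = 1/(-16) = -1/16 ≈ -0.062500)
(M*A(2, 0))*(-8) = -(-24*2 - 12*0)/16*(-8) = -(-48 + 0)/16*(-8) = -1/16*(-48)*(-8) = 3*(-8) = -24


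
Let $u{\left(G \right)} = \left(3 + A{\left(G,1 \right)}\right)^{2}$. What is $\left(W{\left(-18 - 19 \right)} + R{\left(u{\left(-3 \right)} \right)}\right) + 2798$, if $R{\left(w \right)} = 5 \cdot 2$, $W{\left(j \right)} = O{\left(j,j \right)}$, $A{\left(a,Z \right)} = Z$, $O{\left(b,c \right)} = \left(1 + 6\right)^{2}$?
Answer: $2857$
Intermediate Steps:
$O{\left(b,c \right)} = 49$ ($O{\left(b,c \right)} = 7^{2} = 49$)
$W{\left(j \right)} = 49$
$u{\left(G \right)} = 16$ ($u{\left(G \right)} = \left(3 + 1\right)^{2} = 4^{2} = 16$)
$R{\left(w \right)} = 10$
$\left(W{\left(-18 - 19 \right)} + R{\left(u{\left(-3 \right)} \right)}\right) + 2798 = \left(49 + 10\right) + 2798 = 59 + 2798 = 2857$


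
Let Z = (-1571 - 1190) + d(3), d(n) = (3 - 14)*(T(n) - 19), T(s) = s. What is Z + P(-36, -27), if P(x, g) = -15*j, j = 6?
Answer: -2675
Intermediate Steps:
P(x, g) = -90 (P(x, g) = -15*6 = -90)
d(n) = 209 - 11*n (d(n) = (3 - 14)*(n - 19) = -11*(-19 + n) = 209 - 11*n)
Z = -2585 (Z = (-1571 - 1190) + (209 - 11*3) = -2761 + (209 - 33) = -2761 + 176 = -2585)
Z + P(-36, -27) = -2585 - 90 = -2675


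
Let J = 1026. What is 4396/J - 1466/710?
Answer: 404261/182115 ≈ 2.2198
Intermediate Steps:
4396/J - 1466/710 = 4396/1026 - 1466/710 = 4396*(1/1026) - 1466*1/710 = 2198/513 - 733/355 = 404261/182115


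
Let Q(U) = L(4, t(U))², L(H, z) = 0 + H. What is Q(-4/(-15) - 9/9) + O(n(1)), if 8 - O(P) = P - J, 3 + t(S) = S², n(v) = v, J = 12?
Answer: 35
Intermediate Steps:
t(S) = -3 + S²
O(P) = 20 - P (O(P) = 8 - (P - 1*12) = 8 - (P - 12) = 8 - (-12 + P) = 8 + (12 - P) = 20 - P)
L(H, z) = H
Q(U) = 16 (Q(U) = 4² = 16)
Q(-4/(-15) - 9/9) + O(n(1)) = 16 + (20 - 1*1) = 16 + (20 - 1) = 16 + 19 = 35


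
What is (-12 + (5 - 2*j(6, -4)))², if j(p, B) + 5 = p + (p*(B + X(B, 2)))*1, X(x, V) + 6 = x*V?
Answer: 42849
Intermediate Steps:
X(x, V) = -6 + V*x (X(x, V) = -6 + x*V = -6 + V*x)
j(p, B) = -5 + p + p*(-6 + 3*B) (j(p, B) = -5 + (p + (p*(B + (-6 + 2*B)))*1) = -5 + (p + (p*(-6 + 3*B))*1) = -5 + (p + p*(-6 + 3*B)) = -5 + p + p*(-6 + 3*B))
(-12 + (5 - 2*j(6, -4)))² = (-12 + (5 - 2*(-5 - 5*6 + 3*(-4)*6)))² = (-12 + (5 - 2*(-5 - 30 - 72)))² = (-12 + (5 - 2*(-107)))² = (-12 + (5 + 214))² = (-12 + 219)² = 207² = 42849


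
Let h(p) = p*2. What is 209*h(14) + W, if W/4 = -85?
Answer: 5512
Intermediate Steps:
W = -340 (W = 4*(-85) = -340)
h(p) = 2*p
209*h(14) + W = 209*(2*14) - 340 = 209*28 - 340 = 5852 - 340 = 5512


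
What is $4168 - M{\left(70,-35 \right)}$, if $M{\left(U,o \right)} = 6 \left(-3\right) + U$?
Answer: $4116$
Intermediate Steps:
$M{\left(U,o \right)} = -18 + U$
$4168 - M{\left(70,-35 \right)} = 4168 - \left(-18 + 70\right) = 4168 - 52 = 4116$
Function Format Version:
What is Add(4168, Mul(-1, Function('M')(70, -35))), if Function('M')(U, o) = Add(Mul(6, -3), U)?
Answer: 4116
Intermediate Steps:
Function('M')(U, o) = Add(-18, U)
Add(4168, Mul(-1, Function('M')(70, -35))) = Add(4168, Mul(-1, Add(-18, 70))) = Add(4168, Mul(-1, 52)) = Add(4168, -52) = 4116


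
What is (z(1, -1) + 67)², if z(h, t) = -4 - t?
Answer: 4096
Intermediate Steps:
(z(1, -1) + 67)² = ((-4 - 1*(-1)) + 67)² = ((-4 + 1) + 67)² = (-3 + 67)² = 64² = 4096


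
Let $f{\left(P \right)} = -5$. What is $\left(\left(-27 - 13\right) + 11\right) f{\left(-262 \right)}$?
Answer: $145$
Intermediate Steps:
$\left(\left(-27 - 13\right) + 11\right) f{\left(-262 \right)} = \left(\left(-27 - 13\right) + 11\right) \left(-5\right) = \left(-40 + 11\right) \left(-5\right) = \left(-29\right) \left(-5\right) = 145$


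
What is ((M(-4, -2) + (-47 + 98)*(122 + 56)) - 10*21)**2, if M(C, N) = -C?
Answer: 78712384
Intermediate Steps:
((M(-4, -2) + (-47 + 98)*(122 + 56)) - 10*21)**2 = ((-1*(-4) + (-47 + 98)*(122 + 56)) - 10*21)**2 = ((4 + 51*178) - 210)**2 = ((4 + 9078) - 210)**2 = (9082 - 210)**2 = 8872**2 = 78712384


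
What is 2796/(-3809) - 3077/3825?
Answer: -1318529/857025 ≈ -1.5385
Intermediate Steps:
2796/(-3809) - 3077/3825 = 2796*(-1/3809) - 3077*1/3825 = -2796/3809 - 181/225 = -1318529/857025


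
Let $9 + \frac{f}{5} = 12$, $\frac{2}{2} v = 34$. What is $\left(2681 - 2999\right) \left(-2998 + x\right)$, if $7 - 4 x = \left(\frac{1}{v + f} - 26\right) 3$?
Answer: $\frac{46383957}{49} \approx 9.4661 \cdot 10^{5}$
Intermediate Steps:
$v = 34$
$f = 15$ ($f = -45 + 5 \cdot 12 = -45 + 60 = 15$)
$x = \frac{2081}{98}$ ($x = \frac{7}{4} - \frac{\left(\frac{1}{34 + 15} - 26\right) 3}{4} = \frac{7}{4} - \frac{\left(\frac{1}{49} - 26\right) 3}{4} = \frac{7}{4} - \frac{\left(- \frac{1273}{49}\right) 3}{4} = \frac{7}{4} - - \frac{3819}{196} = \frac{7}{4} + \frac{3819}{196} = \frac{2081}{98} \approx 21.235$)
$\left(2681 - 2999\right) \left(-2998 + x\right) = \left(2681 - 2999\right) \left(-2998 + \frac{2081}{98}\right) = \left(-318\right) \left(- \frac{291723}{98}\right) = \frac{46383957}{49}$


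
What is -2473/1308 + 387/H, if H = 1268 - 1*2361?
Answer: -3209185/1429644 ≈ -2.2447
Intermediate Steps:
H = -1093 (H = 1268 - 2361 = -1093)
-2473/1308 + 387/H = -2473/1308 + 387/(-1093) = -2473*1/1308 + 387*(-1/1093) = -2473/1308 - 387/1093 = -3209185/1429644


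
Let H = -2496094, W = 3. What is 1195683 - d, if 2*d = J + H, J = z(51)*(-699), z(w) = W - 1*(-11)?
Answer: 2448623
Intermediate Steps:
z(w) = 14 (z(w) = 3 - 1*(-11) = 3 + 11 = 14)
J = -9786 (J = 14*(-699) = -9786)
d = -1252940 (d = (-9786 - 2496094)/2 = (½)*(-2505880) = -1252940)
1195683 - d = 1195683 - 1*(-1252940) = 1195683 + 1252940 = 2448623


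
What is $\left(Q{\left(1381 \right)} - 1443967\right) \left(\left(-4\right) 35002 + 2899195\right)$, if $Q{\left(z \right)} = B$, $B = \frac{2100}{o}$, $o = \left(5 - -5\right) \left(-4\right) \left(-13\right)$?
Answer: $- \frac{103588259630919}{26} \approx -3.9842 \cdot 10^{12}$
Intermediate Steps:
$o = 520$ ($o = \left(5 + 5\right) \left(-4\right) \left(-13\right) = 10 \left(-4\right) \left(-13\right) = \left(-40\right) \left(-13\right) = 520$)
$B = \frac{105}{26}$ ($B = \frac{2100}{520} = 2100 \cdot \frac{1}{520} = \frac{105}{26} \approx 4.0385$)
$Q{\left(z \right)} = \frac{105}{26}$
$\left(Q{\left(1381 \right)} - 1443967\right) \left(\left(-4\right) 35002 + 2899195\right) = \left(\frac{105}{26} - 1443967\right) \left(\left(-4\right) 35002 + 2899195\right) = - \frac{37543037 \left(-140008 + 2899195\right)}{26} = \left(- \frac{37543037}{26}\right) 2759187 = - \frac{103588259630919}{26}$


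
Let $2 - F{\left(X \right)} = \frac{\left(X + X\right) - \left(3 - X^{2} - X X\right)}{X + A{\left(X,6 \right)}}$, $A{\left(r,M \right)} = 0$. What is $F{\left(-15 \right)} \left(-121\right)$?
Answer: $- \frac{18029}{5} \approx -3605.8$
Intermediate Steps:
$F{\left(X \right)} = 2 - \frac{-3 + 2 X + 2 X^{2}}{X}$ ($F{\left(X \right)} = 2 - \frac{\left(X + X\right) - \left(3 - X^{2} - X X\right)}{X + 0} = 2 - \frac{2 X + \left(\left(X^{2} + X^{2}\right) - 3\right)}{X} = 2 - \frac{2 X + \left(2 X^{2} - 3\right)}{X} = 2 - \frac{2 X + \left(-3 + 2 X^{2}\right)}{X} = 2 - \frac{-3 + 2 X + 2 X^{2}}{X}$)
$F{\left(-15 \right)} \left(-121\right) = \left(\left(-2\right) \left(-15\right) + \frac{3}{-15}\right) \left(-121\right) = \left(30 + 3 \left(- \frac{1}{15}\right)\right) \left(-121\right) = \left(30 - \frac{1}{5}\right) \left(-121\right) = \frac{149}{5} \left(-121\right) = - \frac{18029}{5}$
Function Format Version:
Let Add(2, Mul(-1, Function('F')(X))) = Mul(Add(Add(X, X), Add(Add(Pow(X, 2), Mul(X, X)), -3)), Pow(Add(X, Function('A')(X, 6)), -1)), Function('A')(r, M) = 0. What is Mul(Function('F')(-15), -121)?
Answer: Rational(-18029, 5) ≈ -3605.8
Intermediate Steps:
Function('F')(X) = Add(2, Mul(-1, Pow(X, -1), Add(-3, Mul(2, X), Mul(2, Pow(X, 2))))) (Function('F')(X) = Add(2, Mul(-1, Mul(Add(Add(X, X), Add(Add(Pow(X, 2), Mul(X, X)), -3)), Pow(Add(X, 0), -1)))) = Add(2, Mul(-1, Mul(Add(Mul(2, X), Add(Add(Pow(X, 2), Pow(X, 2)), -3)), Pow(X, -1)))) = Add(2, Mul(-1, Mul(Add(Mul(2, X), Add(Mul(2, Pow(X, 2)), -3)), Pow(X, -1)))) = Add(2, Mul(-1, Mul(Add(Mul(2, X), Add(-3, Mul(2, Pow(X, 2)))), Pow(X, -1)))) = Add(2, Mul(-1, Mul(Add(-3, Mul(2, X), Mul(2, Pow(X, 2))), Pow(X, -1)))) = Add(2, Mul(-1, Mul(Pow(X, -1), Add(-3, Mul(2, X), Mul(2, Pow(X, 2)))))) = Add(2, Mul(-1, Pow(X, -1), Add(-3, Mul(2, X), Mul(2, Pow(X, 2))))))
Mul(Function('F')(-15), -121) = Mul(Add(Mul(-2, -15), Mul(3, Pow(-15, -1))), -121) = Mul(Add(30, Mul(3, Rational(-1, 15))), -121) = Mul(Add(30, Rational(-1, 5)), -121) = Mul(Rational(149, 5), -121) = Rational(-18029, 5)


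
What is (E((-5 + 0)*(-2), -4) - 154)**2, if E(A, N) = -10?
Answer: 26896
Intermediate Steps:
(E((-5 + 0)*(-2), -4) - 154)**2 = (-10 - 154)**2 = (-164)**2 = 26896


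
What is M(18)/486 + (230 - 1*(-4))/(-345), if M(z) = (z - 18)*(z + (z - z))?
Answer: -78/115 ≈ -0.67826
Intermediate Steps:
M(z) = z*(-18 + z) (M(z) = (-18 + z)*(z + 0) = (-18 + z)*z = z*(-18 + z))
M(18)/486 + (230 - 1*(-4))/(-345) = (18*(-18 + 18))/486 + (230 - 1*(-4))/(-345) = (18*0)*(1/486) + (230 + 4)*(-1/345) = 0*(1/486) + 234*(-1/345) = 0 - 78/115 = -78/115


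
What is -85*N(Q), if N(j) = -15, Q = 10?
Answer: 1275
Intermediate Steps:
-85*N(Q) = -85*(-15) = 1275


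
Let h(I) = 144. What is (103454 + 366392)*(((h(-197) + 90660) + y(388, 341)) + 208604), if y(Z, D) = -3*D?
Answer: 140194998710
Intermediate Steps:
(103454 + 366392)*(((h(-197) + 90660) + y(388, 341)) + 208604) = (103454 + 366392)*(((144 + 90660) - 3*341) + 208604) = 469846*((90804 - 1023) + 208604) = 469846*(89781 + 208604) = 469846*298385 = 140194998710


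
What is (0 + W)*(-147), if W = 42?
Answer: -6174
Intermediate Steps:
(0 + W)*(-147) = (0 + 42)*(-147) = 42*(-147) = -6174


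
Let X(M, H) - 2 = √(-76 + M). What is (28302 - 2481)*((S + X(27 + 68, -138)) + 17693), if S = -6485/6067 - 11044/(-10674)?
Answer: 1643809449808646/3597731 + 25821*√19 ≈ 4.5701e+8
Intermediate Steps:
S = -1108471/32379579 (S = -6485*1/6067 - 11044*(-1/10674) = -6485/6067 + 5522/5337 = -1108471/32379579 ≈ -0.034234)
X(M, H) = 2 + √(-76 + M)
(28302 - 2481)*((S + X(27 + 68, -138)) + 17693) = (28302 - 2481)*((-1108471/32379579 + (2 + √(-76 + (27 + 68)))) + 17693) = 25821*((-1108471/32379579 + (2 + √(-76 + 95))) + 17693) = 25821*((-1108471/32379579 + (2 + √19)) + 17693) = 25821*((63650687/32379579 + √19) + 17693) = 25821*(572955541934/32379579 + √19) = 1643809449808646/3597731 + 25821*√19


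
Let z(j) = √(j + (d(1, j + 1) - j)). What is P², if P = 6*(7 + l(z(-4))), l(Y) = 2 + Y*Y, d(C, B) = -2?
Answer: 1764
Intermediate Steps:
z(j) = I*√2 (z(j) = √(j + (-2 - j)) = √(-2) = I*√2)
l(Y) = 2 + Y²
P = 42 (P = 6*(7 + (2 + (I*√2)²)) = 6*(7 + (2 - 2)) = 6*(7 + 0) = 6*7 = 42)
P² = 42² = 1764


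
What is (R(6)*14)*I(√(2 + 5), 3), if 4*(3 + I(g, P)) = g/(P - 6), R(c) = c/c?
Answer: -42 - 7*√7/6 ≈ -45.087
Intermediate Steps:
R(c) = 1
I(g, P) = -3 + g/(4*(-6 + P)) (I(g, P) = -3 + (g/(P - 6))/4 = -3 + (g/(-6 + P))/4 = -3 + g/(4*(-6 + P)))
(R(6)*14)*I(√(2 + 5), 3) = (1*14)*((72 + √(2 + 5) - 12*3)/(4*(-6 + 3))) = 14*((¼)*(72 + √7 - 36)/(-3)) = 14*((¼)*(-⅓)*(36 + √7)) = 14*(-3 - √7/12) = -42 - 7*√7/6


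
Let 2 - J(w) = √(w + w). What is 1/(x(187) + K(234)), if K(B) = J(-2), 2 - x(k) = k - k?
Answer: ⅕ + I/10 ≈ 0.2 + 0.1*I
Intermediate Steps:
J(w) = 2 - √2*√w (J(w) = 2 - √(w + w) = 2 - √(2*w) = 2 - √2*√w)
x(k) = 2 (x(k) = 2 - (k - k) = 2 - 1*0 = 2 + 0 = 2)
K(B) = 2 - 2*I (K(B) = 2 - √2*√(-2) = 2 - √2*I*√2 = 2 - 2*I)
1/(x(187) + K(234)) = 1/(2 + (2 - 2*I)) = 1/(4 - 2*I) = (4 + 2*I)/20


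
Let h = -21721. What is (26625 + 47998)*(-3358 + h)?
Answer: -1871470217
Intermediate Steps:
(26625 + 47998)*(-3358 + h) = (26625 + 47998)*(-3358 - 21721) = 74623*(-25079) = -1871470217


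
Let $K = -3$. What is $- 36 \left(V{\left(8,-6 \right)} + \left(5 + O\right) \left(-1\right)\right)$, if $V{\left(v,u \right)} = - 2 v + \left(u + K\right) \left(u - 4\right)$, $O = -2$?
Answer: $-2556$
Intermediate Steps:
$V{\left(v,u \right)} = - 2 v + \left(-4 + u\right) \left(-3 + u\right)$ ($V{\left(v,u \right)} = - 2 v + \left(u - 3\right) \left(u - 4\right) = - 2 v + \left(-3 + u\right) \left(-4 + u\right) = - 2 v + \left(-4 + u\right) \left(-3 + u\right)$)
$- 36 \left(V{\left(8,-6 \right)} + \left(5 + O\right) \left(-1\right)\right) = - 36 \left(\left(12 + \left(-6\right)^{2} - -42 - 16\right) + \left(5 - 2\right) \left(-1\right)\right) = - 36 \left(\left(12 + 36 + 42 - 16\right) + 3 \left(-1\right)\right) = - 36 \left(74 - 3\right) = \left(-36\right) 71 = -2556$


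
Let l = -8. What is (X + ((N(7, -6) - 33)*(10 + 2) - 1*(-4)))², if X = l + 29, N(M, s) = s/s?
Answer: 128881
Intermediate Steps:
N(M, s) = 1
X = 21 (X = -8 + 29 = 21)
(X + ((N(7, -6) - 33)*(10 + 2) - 1*(-4)))² = (21 + ((1 - 33)*(10 + 2) - 1*(-4)))² = (21 + (-32*12 + 4))² = (21 + (-384 + 4))² = (21 - 380)² = (-359)² = 128881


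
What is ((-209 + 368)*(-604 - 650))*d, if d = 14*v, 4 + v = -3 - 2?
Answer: 25122636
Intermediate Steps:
v = -9 (v = -4 + (-3 - 2) = -4 - 5 = -9)
d = -126 (d = 14*(-9) = -126)
((-209 + 368)*(-604 - 650))*d = ((-209 + 368)*(-604 - 650))*(-126) = (159*(-1254))*(-126) = -199386*(-126) = 25122636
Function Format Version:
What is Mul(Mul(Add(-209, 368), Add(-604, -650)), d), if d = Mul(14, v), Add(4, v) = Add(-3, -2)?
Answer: 25122636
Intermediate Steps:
v = -9 (v = Add(-4, Add(-3, -2)) = Add(-4, -5) = -9)
d = -126 (d = Mul(14, -9) = -126)
Mul(Mul(Add(-209, 368), Add(-604, -650)), d) = Mul(Mul(Add(-209, 368), Add(-604, -650)), -126) = Mul(Mul(159, -1254), -126) = Mul(-199386, -126) = 25122636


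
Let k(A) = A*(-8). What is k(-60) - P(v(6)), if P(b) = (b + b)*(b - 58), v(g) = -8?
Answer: -576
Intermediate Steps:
k(A) = -8*A
P(b) = 2*b*(-58 + b) (P(b) = (2*b)*(-58 + b) = 2*b*(-58 + b))
k(-60) - P(v(6)) = -8*(-60) - 2*(-8)*(-58 - 8) = 480 - 2*(-8)*(-66) = 480 - 1*1056 = 480 - 1056 = -576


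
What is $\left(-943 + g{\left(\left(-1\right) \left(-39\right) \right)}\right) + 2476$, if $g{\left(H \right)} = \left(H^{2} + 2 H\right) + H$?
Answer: $3171$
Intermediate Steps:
$g{\left(H \right)} = H^{2} + 3 H$
$\left(-943 + g{\left(\left(-1\right) \left(-39\right) \right)}\right) + 2476 = \left(-943 + \left(-1\right) \left(-39\right) \left(3 - -39\right)\right) + 2476 = \left(-943 + 39 \left(3 + 39\right)\right) + 2476 = \left(-943 + 39 \cdot 42\right) + 2476 = \left(-943 + 1638\right) + 2476 = 695 + 2476 = 3171$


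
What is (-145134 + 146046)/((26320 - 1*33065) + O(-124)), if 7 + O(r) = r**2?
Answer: 57/539 ≈ 0.10575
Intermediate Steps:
O(r) = -7 + r**2
(-145134 + 146046)/((26320 - 1*33065) + O(-124)) = (-145134 + 146046)/((26320 - 1*33065) + (-7 + (-124)**2)) = 912/((26320 - 33065) + (-7 + 15376)) = 912/(-6745 + 15369) = 912/8624 = 912*(1/8624) = 57/539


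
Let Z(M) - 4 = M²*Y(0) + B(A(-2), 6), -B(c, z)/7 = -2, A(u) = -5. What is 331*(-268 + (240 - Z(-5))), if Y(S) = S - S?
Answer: -15226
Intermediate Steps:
Y(S) = 0
B(c, z) = 14 (B(c, z) = -7*(-2) = 14)
Z(M) = 18 (Z(M) = 4 + (M²*0 + 14) = 4 + (0 + 14) = 4 + 14 = 18)
331*(-268 + (240 - Z(-5))) = 331*(-268 + (240 - 1*18)) = 331*(-268 + (240 - 18)) = 331*(-268 + 222) = 331*(-46) = -15226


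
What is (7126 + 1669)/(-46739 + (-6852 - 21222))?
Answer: -8795/74813 ≈ -0.11756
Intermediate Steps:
(7126 + 1669)/(-46739 + (-6852 - 21222)) = 8795/(-46739 - 28074) = 8795/(-74813) = 8795*(-1/74813) = -8795/74813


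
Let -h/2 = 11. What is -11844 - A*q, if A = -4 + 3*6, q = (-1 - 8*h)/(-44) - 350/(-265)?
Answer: -13766739/1166 ≈ -11807.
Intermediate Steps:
h = -22 (h = -2*11 = -22)
q = -6195/2332 (q = (-1 - 8*(-22))/(-44) - 350/(-265) = (-1 + 176)*(-1/44) - 350*(-1/265) = 175*(-1/44) + 70/53 = -175/44 + 70/53 = -6195/2332 ≈ -2.6565)
A = 14 (A = -4 + 18 = 14)
-11844 - A*q = -11844 - 14*(-6195)/2332 = -11844 - 1*(-43365/1166) = -11844 + 43365/1166 = -13766739/1166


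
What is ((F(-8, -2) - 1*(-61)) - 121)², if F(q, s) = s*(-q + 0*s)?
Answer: 5776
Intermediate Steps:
F(q, s) = -q*s (F(q, s) = s*(-q + 0) = s*(-q) = -q*s)
((F(-8, -2) - 1*(-61)) - 121)² = ((-1*(-8)*(-2) - 1*(-61)) - 121)² = ((-16 + 61) - 121)² = (45 - 121)² = (-76)² = 5776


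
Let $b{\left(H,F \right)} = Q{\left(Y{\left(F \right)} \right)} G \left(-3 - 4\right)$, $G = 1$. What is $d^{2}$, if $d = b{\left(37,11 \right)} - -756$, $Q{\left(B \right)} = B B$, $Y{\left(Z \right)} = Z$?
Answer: $8281$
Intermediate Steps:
$Q{\left(B \right)} = B^{2}$
$b{\left(H,F \right)} = - 7 F^{2}$ ($b{\left(H,F \right)} = F^{2} \cdot 1 \left(-3 - 4\right) = F^{2} \cdot 1 \left(-7\right) = F^{2} \left(-7\right) = - 7 F^{2}$)
$d = -91$ ($d = - 7 \cdot 11^{2} - -756 = \left(-7\right) 121 + 756 = -847 + 756 = -91$)
$d^{2} = \left(-91\right)^{2} = 8281$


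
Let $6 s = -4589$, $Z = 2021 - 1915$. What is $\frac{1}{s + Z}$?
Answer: $- \frac{6}{3953} \approx -0.0015178$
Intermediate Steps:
$Z = 106$ ($Z = 2021 - 1915 = 106$)
$s = - \frac{4589}{6}$ ($s = \frac{1}{6} \left(-4589\right) = - \frac{4589}{6} \approx -764.83$)
$\frac{1}{s + Z} = \frac{1}{- \frac{4589}{6} + 106} = \frac{1}{- \frac{3953}{6}} = - \frac{6}{3953}$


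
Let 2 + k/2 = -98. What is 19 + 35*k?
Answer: -6981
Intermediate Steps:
k = -200 (k = -4 + 2*(-98) = -4 - 196 = -200)
19 + 35*k = 19 + 35*(-200) = 19 - 7000 = -6981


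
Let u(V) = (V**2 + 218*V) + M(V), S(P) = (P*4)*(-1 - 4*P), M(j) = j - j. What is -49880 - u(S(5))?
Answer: -134720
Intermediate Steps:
M(j) = 0
S(P) = 4*P*(-1 - 4*P) (S(P) = (4*P)*(-1 - 4*P) = 4*P*(-1 - 4*P))
u(V) = V**2 + 218*V (u(V) = (V**2 + 218*V) + 0 = V**2 + 218*V)
-49880 - u(S(5)) = -49880 - (-4*5*(1 + 4*5))*(218 - 4*5*(1 + 4*5)) = -49880 - (-4*5*(1 + 20))*(218 - 4*5*(1 + 20)) = -49880 - (-4*5*21)*(218 - 4*5*21) = -49880 - (-420)*(218 - 420) = -49880 - (-420)*(-202) = -49880 - 1*84840 = -49880 - 84840 = -134720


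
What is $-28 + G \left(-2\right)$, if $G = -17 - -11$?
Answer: $-16$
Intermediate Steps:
$G = -6$ ($G = -17 + 11 = -6$)
$-28 + G \left(-2\right) = -28 - -12 = -28 + 12 = -16$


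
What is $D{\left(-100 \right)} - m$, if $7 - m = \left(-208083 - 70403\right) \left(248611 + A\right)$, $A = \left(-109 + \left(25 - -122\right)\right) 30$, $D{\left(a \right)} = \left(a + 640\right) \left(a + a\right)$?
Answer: $-69552264993$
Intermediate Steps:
$D{\left(a \right)} = 2 a \left(640 + a\right)$ ($D{\left(a \right)} = \left(640 + a\right) 2 a = 2 a \left(640 + a\right)$)
$A = 1140$ ($A = \left(-109 + \left(25 + 122\right)\right) 30 = \left(-109 + 147\right) 30 = 38 \cdot 30 = 1140$)
$m = 69552156993$ ($m = 7 - \left(-208083 - 70403\right) \left(248611 + 1140\right) = 7 - \left(-278486\right) 249751 = 7 - -69552156986 = 7 + 69552156986 = 69552156993$)
$D{\left(-100 \right)} - m = 2 \left(-100\right) \left(640 - 100\right) - 69552156993 = 2 \left(-100\right) 540 - 69552156993 = -108000 - 69552156993 = -69552264993$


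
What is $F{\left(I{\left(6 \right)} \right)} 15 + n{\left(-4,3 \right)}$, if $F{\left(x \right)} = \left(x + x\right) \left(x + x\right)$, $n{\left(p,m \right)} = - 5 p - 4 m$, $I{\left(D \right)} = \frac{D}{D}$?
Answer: $68$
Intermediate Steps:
$I{\left(D \right)} = 1$
$F{\left(x \right)} = 4 x^{2}$ ($F{\left(x \right)} = 2 x 2 x = 4 x^{2}$)
$F{\left(I{\left(6 \right)} \right)} 15 + n{\left(-4,3 \right)} = 4 \cdot 1^{2} \cdot 15 - -8 = 4 \cdot 1 \cdot 15 + \left(20 - 12\right) = 4 \cdot 15 + 8 = 60 + 8 = 68$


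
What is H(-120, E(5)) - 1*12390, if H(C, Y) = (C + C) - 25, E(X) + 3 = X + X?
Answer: -12655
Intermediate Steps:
E(X) = -3 + 2*X (E(X) = -3 + (X + X) = -3 + 2*X)
H(C, Y) = -25 + 2*C (H(C, Y) = 2*C - 25 = -25 + 2*C)
H(-120, E(5)) - 1*12390 = (-25 + 2*(-120)) - 1*12390 = (-25 - 240) - 12390 = -265 - 12390 = -12655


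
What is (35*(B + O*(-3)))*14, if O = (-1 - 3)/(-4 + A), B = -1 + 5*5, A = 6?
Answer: 14700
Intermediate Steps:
B = 24 (B = -1 + 25 = 24)
O = -2 (O = (-1 - 3)/(-4 + 6) = -4/2 = -4*½ = -2)
(35*(B + O*(-3)))*14 = (35*(24 - 2*(-3)))*14 = (35*(24 + 6))*14 = (35*30)*14 = 1050*14 = 14700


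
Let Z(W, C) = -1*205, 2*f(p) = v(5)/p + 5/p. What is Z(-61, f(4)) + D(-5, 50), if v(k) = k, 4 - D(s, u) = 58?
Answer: -259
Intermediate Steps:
D(s, u) = -54 (D(s, u) = 4 - 1*58 = 4 - 58 = -54)
f(p) = 5/p (f(p) = (5/p + 5/p)/2 = (10/p)/2 = 5/p)
Z(W, C) = -205
Z(-61, f(4)) + D(-5, 50) = -205 - 54 = -259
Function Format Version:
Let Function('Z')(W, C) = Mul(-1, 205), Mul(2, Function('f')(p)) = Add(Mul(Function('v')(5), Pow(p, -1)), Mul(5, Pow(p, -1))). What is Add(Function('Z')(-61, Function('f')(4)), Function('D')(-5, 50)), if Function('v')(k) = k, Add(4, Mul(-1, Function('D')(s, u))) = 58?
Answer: -259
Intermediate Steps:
Function('D')(s, u) = -54 (Function('D')(s, u) = Add(4, Mul(-1, 58)) = Add(4, -58) = -54)
Function('f')(p) = Mul(5, Pow(p, -1)) (Function('f')(p) = Mul(Rational(1, 2), Add(Mul(5, Pow(p, -1)), Mul(5, Pow(p, -1)))) = Mul(Rational(1, 2), Mul(10, Pow(p, -1))) = Mul(5, Pow(p, -1)))
Function('Z')(W, C) = -205
Add(Function('Z')(-61, Function('f')(4)), Function('D')(-5, 50)) = Add(-205, -54) = -259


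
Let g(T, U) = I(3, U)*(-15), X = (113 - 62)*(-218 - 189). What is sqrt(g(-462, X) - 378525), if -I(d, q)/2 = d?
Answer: I*sqrt(378435) ≈ 615.17*I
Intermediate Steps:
X = -20757 (X = 51*(-407) = -20757)
I(d, q) = -2*d
g(T, U) = 90 (g(T, U) = -2*3*(-15) = -6*(-15) = 90)
sqrt(g(-462, X) - 378525) = sqrt(90 - 378525) = sqrt(-378435) = I*sqrt(378435)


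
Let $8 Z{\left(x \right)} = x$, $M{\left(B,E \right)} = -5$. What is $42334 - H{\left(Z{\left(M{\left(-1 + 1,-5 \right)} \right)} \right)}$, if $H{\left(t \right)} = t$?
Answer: $\frac{338677}{8} \approx 42335.0$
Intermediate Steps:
$Z{\left(x \right)} = \frac{x}{8}$
$42334 - H{\left(Z{\left(M{\left(-1 + 1,-5 \right)} \right)} \right)} = 42334 - \frac{1}{8} \left(-5\right) = 42334 - - \frac{5}{8} = 42334 + \frac{5}{8} = \frac{338677}{8}$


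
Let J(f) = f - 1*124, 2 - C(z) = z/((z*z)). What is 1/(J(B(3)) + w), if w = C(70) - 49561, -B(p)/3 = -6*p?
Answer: -70/3474031 ≈ -2.0150e-5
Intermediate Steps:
B(p) = 18*p (B(p) = -(-18)*p = 18*p)
C(z) = 2 - 1/z (C(z) = 2 - z/(z*z) = 2 - z/(z**2) = 2 - z/z**2 = 2 - 1/z)
J(f) = -124 + f (J(f) = f - 124 = -124 + f)
w = -3469131/70 (w = (2 - 1/70) - 49561 = 139/70 - 49561 = -3469131/70 ≈ -49559.)
1/(J(B(3)) + w) = 1/((-124 + 18*3) - 3469131/70) = 1/((-124 + 54) - 3469131/70) = 1/(-70 - 3469131/70) = 1/(-3474031/70) = -70/3474031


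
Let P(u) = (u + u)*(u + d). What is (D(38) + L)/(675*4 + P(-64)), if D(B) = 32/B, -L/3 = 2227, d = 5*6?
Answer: -126923/133988 ≈ -0.94727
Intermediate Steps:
d = 30
L = -6681 (L = -3*2227 = -6681)
P(u) = 2*u*(30 + u) (P(u) = (u + u)*(u + 30) = (2*u)*(30 + u) = 2*u*(30 + u))
(D(38) + L)/(675*4 + P(-64)) = (32/38 - 6681)/(675*4 + 2*(-64)*(30 - 64)) = (32*(1/38) - 6681)/(2700 + 2*(-64)*(-34)) = (16/19 - 6681)/(2700 + 4352) = -126923/19/7052 = -126923/19*1/7052 = -126923/133988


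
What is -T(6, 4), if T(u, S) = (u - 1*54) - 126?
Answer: 174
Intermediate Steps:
T(u, S) = -180 + u (T(u, S) = (u - 54) - 126 = (-54 + u) - 126 = -180 + u)
-T(6, 4) = -(-180 + 6) = -1*(-174) = 174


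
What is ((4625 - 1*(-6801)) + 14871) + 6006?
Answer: 32303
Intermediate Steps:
((4625 - 1*(-6801)) + 14871) + 6006 = ((4625 + 6801) + 14871) + 6006 = (11426 + 14871) + 6006 = 26297 + 6006 = 32303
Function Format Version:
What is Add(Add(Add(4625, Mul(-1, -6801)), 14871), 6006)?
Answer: 32303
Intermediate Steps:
Add(Add(Add(4625, Mul(-1, -6801)), 14871), 6006) = Add(Add(Add(4625, 6801), 14871), 6006) = Add(Add(11426, 14871), 6006) = Add(26297, 6006) = 32303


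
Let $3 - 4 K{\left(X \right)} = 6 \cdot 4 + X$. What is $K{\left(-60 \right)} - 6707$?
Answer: $- \frac{26789}{4} \approx -6697.3$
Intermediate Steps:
$K{\left(X \right)} = - \frac{21}{4} - \frac{X}{4}$ ($K{\left(X \right)} = \frac{3}{4} - \frac{6 \cdot 4 + X}{4} = \frac{3}{4} - \frac{24 + X}{4} = \frac{3}{4} - \left(6 + \frac{X}{4}\right) = - \frac{21}{4} - \frac{X}{4}$)
$K{\left(-60 \right)} - 6707 = \left(- \frac{21}{4} - -15\right) - 6707 = \left(- \frac{21}{4} + 15\right) - 6707 = \frac{39}{4} - 6707 = - \frac{26789}{4}$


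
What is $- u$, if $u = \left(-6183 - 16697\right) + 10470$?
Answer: $12410$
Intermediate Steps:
$u = -12410$ ($u = -22880 + 10470 = -12410$)
$- u = \left(-1\right) \left(-12410\right) = 12410$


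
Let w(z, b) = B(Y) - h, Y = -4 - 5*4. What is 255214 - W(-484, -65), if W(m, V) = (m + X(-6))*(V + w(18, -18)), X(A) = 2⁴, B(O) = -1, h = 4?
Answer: 222454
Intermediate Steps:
Y = -24 (Y = -4 - 20 = -24)
X(A) = 16
w(z, b) = -5 (w(z, b) = -1 - 1*4 = -1 - 4 = -5)
W(m, V) = (-5 + V)*(16 + m) (W(m, V) = (m + 16)*(V - 5) = (16 + m)*(-5 + V) = (-5 + V)*(16 + m))
255214 - W(-484, -65) = 255214 - (-80 - 5*(-484) + 16*(-65) - 65*(-484)) = 255214 - (-80 + 2420 - 1040 + 31460) = 255214 - 1*32760 = 255214 - 32760 = 222454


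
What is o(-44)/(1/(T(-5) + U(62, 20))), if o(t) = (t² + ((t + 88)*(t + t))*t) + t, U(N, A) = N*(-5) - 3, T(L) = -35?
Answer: -59946480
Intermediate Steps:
U(N, A) = -3 - 5*N (U(N, A) = -5*N - 3 = -3 - 5*N)
o(t) = t + t² + 2*t²*(88 + t) (o(t) = (t² + ((88 + t)*(2*t))*t) + t = (t² + (2*t*(88 + t))*t) + t = (t² + 2*t²*(88 + t)) + t = t + t² + 2*t²*(88 + t))
o(-44)/(1/(T(-5) + U(62, 20))) = (-44*(1 + 2*(-44)² + 177*(-44)))/(1/(-35 + (-3 - 5*62))) = (-44*(1 + 2*1936 - 7788))/(1/(-35 + (-3 - 310))) = (-44*(1 + 3872 - 7788))/(1/(-35 - 313)) = (-44*(-3915))/(1/(-348)) = 172260/(-1/348) = 172260*(-348) = -59946480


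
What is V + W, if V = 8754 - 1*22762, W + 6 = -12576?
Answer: -26590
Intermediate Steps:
W = -12582 (W = -6 - 12576 = -12582)
V = -14008 (V = 8754 - 22762 = -14008)
V + W = -14008 - 12582 = -26590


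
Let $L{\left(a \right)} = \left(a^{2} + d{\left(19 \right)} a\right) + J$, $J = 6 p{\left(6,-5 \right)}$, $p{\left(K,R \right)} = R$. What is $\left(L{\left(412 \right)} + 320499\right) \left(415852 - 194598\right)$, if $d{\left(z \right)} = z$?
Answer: $110193563414$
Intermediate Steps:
$J = -30$ ($J = 6 \left(-5\right) = -30$)
$L{\left(a \right)} = -30 + a^{2} + 19 a$ ($L{\left(a \right)} = \left(a^{2} + 19 a\right) - 30 = -30 + a^{2} + 19 a$)
$\left(L{\left(412 \right)} + 320499\right) \left(415852 - 194598\right) = \left(\left(-30 + 412^{2} + 19 \cdot 412\right) + 320499\right) \left(415852 - 194598\right) = \left(\left(-30 + 169744 + 7828\right) + 320499\right) 221254 = \left(177542 + 320499\right) 221254 = 498041 \cdot 221254 = 110193563414$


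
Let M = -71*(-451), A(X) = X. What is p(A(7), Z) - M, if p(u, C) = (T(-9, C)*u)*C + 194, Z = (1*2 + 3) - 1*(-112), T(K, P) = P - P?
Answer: -31827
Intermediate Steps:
T(K, P) = 0
Z = 117 (Z = (2 + 3) + 112 = 5 + 112 = 117)
p(u, C) = 194 (p(u, C) = (0*u)*C + 194 = 0*C + 194 = 0 + 194 = 194)
M = 32021
p(A(7), Z) - M = 194 - 1*32021 = 194 - 32021 = -31827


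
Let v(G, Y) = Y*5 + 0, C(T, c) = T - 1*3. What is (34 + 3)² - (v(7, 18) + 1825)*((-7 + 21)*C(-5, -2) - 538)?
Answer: 1246119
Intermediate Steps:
C(T, c) = -3 + T (C(T, c) = T - 3 = -3 + T)
v(G, Y) = 5*Y (v(G, Y) = 5*Y + 0 = 5*Y)
(34 + 3)² - (v(7, 18) + 1825)*((-7 + 21)*C(-5, -2) - 538) = (34 + 3)² - (5*18 + 1825)*((-7 + 21)*(-3 - 5) - 538) = 37² - (90 + 1825)*(14*(-8) - 538) = 1369 - 1915*(-112 - 538) = 1369 - 1915*(-650) = 1369 - 1*(-1244750) = 1369 + 1244750 = 1246119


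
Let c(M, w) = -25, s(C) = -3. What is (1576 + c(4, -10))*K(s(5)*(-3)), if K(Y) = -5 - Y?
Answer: -21714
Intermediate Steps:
(1576 + c(4, -10))*K(s(5)*(-3)) = (1576 - 25)*(-5 - (-3)*(-3)) = 1551*(-5 - 1*9) = 1551*(-5 - 9) = 1551*(-14) = -21714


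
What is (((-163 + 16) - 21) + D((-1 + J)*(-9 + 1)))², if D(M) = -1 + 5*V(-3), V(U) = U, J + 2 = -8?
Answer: 33856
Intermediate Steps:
J = -10 (J = -2 - 8 = -10)
D(M) = -16 (D(M) = -1 + 5*(-3) = -1 - 15 = -16)
(((-163 + 16) - 21) + D((-1 + J)*(-9 + 1)))² = (((-163 + 16) - 21) - 16)² = ((-147 - 21) - 16)² = (-168 - 16)² = (-184)² = 33856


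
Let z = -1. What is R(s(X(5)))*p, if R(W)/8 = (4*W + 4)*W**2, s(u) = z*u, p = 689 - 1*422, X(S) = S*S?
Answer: -128160000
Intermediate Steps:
X(S) = S**2
p = 267 (p = 689 - 422 = 267)
s(u) = -u
R(W) = 8*W**2*(4 + 4*W) (R(W) = 8*((4*W + 4)*W**2) = 8*((4 + 4*W)*W**2) = 8*(W**2*(4 + 4*W)) = 8*W**2*(4 + 4*W))
R(s(X(5)))*p = (32*(-1*5**2)**2*(1 - 1*5**2))*267 = (32*(-1*25)**2*(1 - 1*25))*267 = (32*(-25)**2*(1 - 25))*267 = (32*625*(-24))*267 = -480000*267 = -128160000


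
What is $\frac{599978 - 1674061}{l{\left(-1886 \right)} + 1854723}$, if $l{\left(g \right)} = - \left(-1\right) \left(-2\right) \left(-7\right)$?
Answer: $- \frac{1074083}{1854737} \approx -0.5791$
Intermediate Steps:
$l{\left(g \right)} = 14$ ($l{\left(g \right)} = \left(-1\right) 2 \left(-7\right) = \left(-2\right) \left(-7\right) = 14$)
$\frac{599978 - 1674061}{l{\left(-1886 \right)} + 1854723} = \frac{599978 - 1674061}{14 + 1854723} = - \frac{1074083}{1854737}$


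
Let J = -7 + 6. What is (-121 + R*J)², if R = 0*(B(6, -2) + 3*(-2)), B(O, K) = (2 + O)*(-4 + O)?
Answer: 14641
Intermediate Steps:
B(O, K) = (-4 + O)*(2 + O)
J = -1
R = 0 (R = 0*((-8 + 6² - 2*6) + 3*(-2)) = 0*((-8 + 36 - 12) - 6) = 0*(16 - 6) = 0*10 = 0)
(-121 + R*J)² = (-121 + 0*(-1))² = (-121 + 0)² = (-121)² = 14641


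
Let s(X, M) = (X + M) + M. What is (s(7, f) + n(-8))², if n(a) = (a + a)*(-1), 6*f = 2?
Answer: 5041/9 ≈ 560.11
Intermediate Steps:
f = ⅓ (f = (⅙)*2 = ⅓ ≈ 0.33333)
s(X, M) = X + 2*M (s(X, M) = (M + X) + M = X + 2*M)
n(a) = -2*a (n(a) = (2*a)*(-1) = -2*a)
(s(7, f) + n(-8))² = ((7 + 2*(⅓)) - 2*(-8))² = ((7 + ⅔) + 16)² = (23/3 + 16)² = (71/3)² = 5041/9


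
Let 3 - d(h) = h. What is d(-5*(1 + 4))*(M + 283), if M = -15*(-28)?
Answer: 19684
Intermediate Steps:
M = 420
d(h) = 3 - h
d(-5*(1 + 4))*(M + 283) = (3 - (-5)*(1 + 4))*(420 + 283) = (3 - (-5)*5)*703 = (3 - 1*(-25))*703 = (3 + 25)*703 = 28*703 = 19684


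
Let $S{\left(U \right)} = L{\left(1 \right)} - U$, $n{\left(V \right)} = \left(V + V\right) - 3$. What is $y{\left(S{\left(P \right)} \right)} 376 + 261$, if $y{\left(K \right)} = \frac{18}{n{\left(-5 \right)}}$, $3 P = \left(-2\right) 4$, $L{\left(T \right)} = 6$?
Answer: $- \frac{3375}{13} \approx -259.62$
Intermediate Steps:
$P = - \frac{8}{3}$ ($P = \frac{\left(-2\right) 4}{3} = \frac{1}{3} \left(-8\right) = - \frac{8}{3} \approx -2.6667$)
$n{\left(V \right)} = -3 + 2 V$ ($n{\left(V \right)} = 2 V - 3 = -3 + 2 V$)
$S{\left(U \right)} = 6 - U$
$y{\left(K \right)} = - \frac{18}{13}$ ($y{\left(K \right)} = \frac{18}{-3 + 2 \left(-5\right)} = \frac{18}{-3 - 10} = \frac{18}{-13} = 18 \left(- \frac{1}{13}\right) = - \frac{18}{13}$)
$y{\left(S{\left(P \right)} \right)} 376 + 261 = \left(- \frac{18}{13}\right) 376 + 261 = - \frac{6768}{13} + 261 = - \frac{3375}{13}$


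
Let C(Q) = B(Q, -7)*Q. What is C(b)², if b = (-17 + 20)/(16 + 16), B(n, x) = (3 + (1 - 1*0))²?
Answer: 9/4 ≈ 2.2500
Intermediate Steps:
B(n, x) = 16 (B(n, x) = (3 + (1 + 0))² = (3 + 1)² = 4² = 16)
b = 3/32 ≈ 0.093750
C(Q) = 16*Q
C(b)² = (16*(3/32))² = (3/2)² = 9/4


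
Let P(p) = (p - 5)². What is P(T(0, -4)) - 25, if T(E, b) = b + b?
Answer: 144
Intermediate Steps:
T(E, b) = 2*b
P(p) = (-5 + p)²
P(T(0, -4)) - 25 = (-5 + 2*(-4))² - 25 = (-5 - 8)² - 25 = (-13)² - 25 = 169 - 25 = 144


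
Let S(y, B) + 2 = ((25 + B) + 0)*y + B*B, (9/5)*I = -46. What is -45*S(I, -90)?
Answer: -439160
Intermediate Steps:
I = -230/9 (I = (5/9)*(-46) = -230/9 ≈ -25.556)
S(y, B) = -2 + B² + y*(25 + B) (S(y, B) = -2 + (((25 + B) + 0)*y + B*B) = -2 + ((25 + B)*y + B²) = -2 + (y*(25 + B) + B²) = -2 + (B² + y*(25 + B)) = -2 + B² + y*(25 + B))
-45*S(I, -90) = -45*(-2 + (-90)² + 25*(-230/9) - 90*(-230/9)) = -45*(-2 + 8100 - 5750/9 + 2300) = -45*87832/9 = -439160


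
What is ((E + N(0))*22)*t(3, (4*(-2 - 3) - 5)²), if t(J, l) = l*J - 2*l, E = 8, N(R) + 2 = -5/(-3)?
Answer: 316250/3 ≈ 1.0542e+5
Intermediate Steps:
N(R) = -⅓ (N(R) = -2 - 5/(-3) = -2 - 5*(-⅓) = -2 + 5/3 = -⅓)
t(J, l) = -2*l + J*l (t(J, l) = J*l - 2*l = -2*l + J*l)
((E + N(0))*22)*t(3, (4*(-2 - 3) - 5)²) = ((8 - ⅓)*22)*((4*(-2 - 3) - 5)²*(-2 + 3)) = ((23/3)*22)*((4*(-5) - 5)²*1) = 506*((-20 - 5)²*1)/3 = 506*((-25)²*1)/3 = 506*(625*1)/3 = (506/3)*625 = 316250/3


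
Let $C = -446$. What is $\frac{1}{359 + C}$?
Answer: $- \frac{1}{87} \approx -0.011494$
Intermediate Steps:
$\frac{1}{359 + C} = \frac{1}{359 - 446} = \frac{1}{-87} = - \frac{1}{87}$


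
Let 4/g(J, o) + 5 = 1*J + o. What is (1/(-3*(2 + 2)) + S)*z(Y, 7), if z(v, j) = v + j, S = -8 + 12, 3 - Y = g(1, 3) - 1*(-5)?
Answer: 141/4 ≈ 35.250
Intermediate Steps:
g(J, o) = 4/(-5 + J + o) (g(J, o) = 4/(-5 + (1*J + o)) = 4/(-5 + (J + o)) = 4/(-5 + J + o))
Y = 2 (Y = 3 - (4/(-5 + 1 + 3) - 1*(-5)) = 3 - (4/(-1) + 5) = 3 - (4*(-1) + 5) = 3 - (-4 + 5) = 3 - 1*1 = 3 - 1 = 2)
S = 4
z(v, j) = j + v
(1/(-3*(2 + 2)) + S)*z(Y, 7) = (1/(-3*(2 + 2)) + 4)*(7 + 2) = (1/(-3*4) + 4)*9 = (1/(-12) + 4)*9 = (-1/12 + 4)*9 = (47/12)*9 = 141/4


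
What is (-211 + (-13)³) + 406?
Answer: -2002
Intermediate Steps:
(-211 + (-13)³) + 406 = (-211 - 2197) + 406 = -2408 + 406 = -2002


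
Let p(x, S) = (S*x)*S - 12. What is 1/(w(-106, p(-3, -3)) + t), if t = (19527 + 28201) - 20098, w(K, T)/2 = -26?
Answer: 1/27578 ≈ 3.6261e-5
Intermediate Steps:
p(x, S) = -12 + x*S**2 (p(x, S) = x*S**2 - 12 = -12 + x*S**2)
w(K, T) = -52 (w(K, T) = 2*(-26) = -52)
t = 27630 (t = 47728 - 20098 = 27630)
1/(w(-106, p(-3, -3)) + t) = 1/(-52 + 27630) = 1/27578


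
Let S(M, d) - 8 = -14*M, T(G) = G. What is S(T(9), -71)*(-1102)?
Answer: 130036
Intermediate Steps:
S(M, d) = 8 - 14*M
S(T(9), -71)*(-1102) = (8 - 14*9)*(-1102) = (8 - 126)*(-1102) = -118*(-1102) = 130036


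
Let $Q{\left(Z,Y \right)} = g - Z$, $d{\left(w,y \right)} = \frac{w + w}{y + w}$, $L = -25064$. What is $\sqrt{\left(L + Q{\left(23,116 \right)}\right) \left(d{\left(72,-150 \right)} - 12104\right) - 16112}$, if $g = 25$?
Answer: $\frac{4 \sqrt{3204457633}}{13} \approx 17418.0$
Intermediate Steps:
$d{\left(w,y \right)} = \frac{2 w}{w + y}$
$Q{\left(Z,Y \right)} = 25 - Z$
$\sqrt{\left(L + Q{\left(23,116 \right)}\right) \left(d{\left(72,-150 \right)} - 12104\right) - 16112} = \sqrt{\left(-25064 + \left(25 - 23\right)\right) \left(2 \cdot 72 \frac{1}{72 - 150} - 12104\right) - 16112} = \sqrt{\left(-25064 + \left(25 - 23\right)\right) \left(2 \cdot 72 \frac{1}{-78} - 12104\right) - 16112} = \sqrt{\left(-25064 + 2\right) \left(2 \cdot 72 \left(- \frac{1}{78}\right) - 12104\right) - 16112} = \sqrt{- 25062 \left(- \frac{24}{13} - 12104\right) - 16112} = \sqrt{\left(-25062\right) \left(- \frac{157376}{13}\right) - 16112} = \sqrt{\frac{3944157312}{13} - 16112} = \sqrt{\frac{3943947856}{13}} = \frac{4 \sqrt{3204457633}}{13}$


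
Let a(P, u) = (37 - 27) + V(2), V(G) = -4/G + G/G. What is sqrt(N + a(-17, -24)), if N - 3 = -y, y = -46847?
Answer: sqrt(46859) ≈ 216.47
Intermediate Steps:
V(G) = 1 - 4/G (V(G) = -4/G + 1 = 1 - 4/G)
N = 46850 (N = 3 - 1*(-46847) = 3 + 46847 = 46850)
a(P, u) = 9 (a(P, u) = (37 - 27) + (-4 + 2)/2 = 10 + (1/2)*(-2) = 10 - 1 = 9)
sqrt(N + a(-17, -24)) = sqrt(46850 + 9) = sqrt(46859)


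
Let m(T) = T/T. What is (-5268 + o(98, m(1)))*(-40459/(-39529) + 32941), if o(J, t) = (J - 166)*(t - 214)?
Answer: 12000754925568/39529 ≈ 3.0359e+8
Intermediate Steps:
m(T) = 1
o(J, t) = (-214 + t)*(-166 + J) (o(J, t) = (-166 + J)*(-214 + t) = (-214 + t)*(-166 + J))
(-5268 + o(98, m(1)))*(-40459/(-39529) + 32941) = (-5268 + (35524 - 214*98 - 166*1 + 98*1))*(-40459/(-39529) + 32941) = (-5268 + (35524 - 20972 - 166 + 98))*(-40459*(-1/39529) + 32941) = (-5268 + 14484)*(40459/39529 + 32941) = 9216*(1302165248/39529) = 12000754925568/39529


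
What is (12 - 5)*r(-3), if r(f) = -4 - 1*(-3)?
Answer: -7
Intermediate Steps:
r(f) = -1 (r(f) = -4 + 3 = -1)
(12 - 5)*r(-3) = (12 - 5)*(-1) = 7*(-1) = -7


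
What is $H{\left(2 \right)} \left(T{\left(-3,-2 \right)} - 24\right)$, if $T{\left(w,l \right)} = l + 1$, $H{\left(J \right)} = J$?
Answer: $-50$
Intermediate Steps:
$T{\left(w,l \right)} = 1 + l$
$H{\left(2 \right)} \left(T{\left(-3,-2 \right)} - 24\right) = 2 \left(\left(1 - 2\right) - 24\right) = 2 \left(-1 - 24\right) = 2 \left(-25\right) = -50$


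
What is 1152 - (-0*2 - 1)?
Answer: 1153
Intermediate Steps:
1152 - (-0*2 - 1) = 1152 - (-10*0 - 1) = 1152 - (0 - 1) = 1152 - 1*(-1) = 1152 + 1 = 1153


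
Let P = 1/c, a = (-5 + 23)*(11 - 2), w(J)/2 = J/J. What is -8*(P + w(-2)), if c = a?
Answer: -1300/81 ≈ -16.049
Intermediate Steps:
w(J) = 2 (w(J) = 2*(J/J) = 2*1 = 2)
a = 162 (a = 18*9 = 162)
c = 162
P = 1/162 ≈ 0.0061728
-8*(P + w(-2)) = -8*(1/162 + 2) = -8*325/162 = -1300/81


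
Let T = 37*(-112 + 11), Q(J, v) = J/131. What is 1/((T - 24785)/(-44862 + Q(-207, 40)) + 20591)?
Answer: 5877129/121019699621 ≈ 4.8563e-5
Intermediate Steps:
Q(J, v) = J/131 (Q(J, v) = J*(1/131) = J/131)
T = -3737 (T = 37*(-101) = -3737)
1/((T - 24785)/(-44862 + Q(-207, 40)) + 20591) = 1/((-3737 - 24785)/(-44862 + (1/131)*(-207)) + 20591) = 1/(-28522/(-44862 - 207/131) + 20591) = 1/(-28522/(-5877129/131) + 20591) = 1/(-28522*(-131/5877129) + 20591) = 1/(3736382/5877129 + 20591) = 1/(121019699621/5877129) = 5877129/121019699621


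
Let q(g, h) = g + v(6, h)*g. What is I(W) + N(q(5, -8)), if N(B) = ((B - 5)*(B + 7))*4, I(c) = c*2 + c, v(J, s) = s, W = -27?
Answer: 4399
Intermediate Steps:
I(c) = 3*c (I(c) = 2*c + c = 3*c)
q(g, h) = g + g*h (q(g, h) = g + h*g = g + g*h)
N(B) = 4*(-5 + B)*(7 + B) (N(B) = ((-5 + B)*(7 + B))*4 = 4*(-5 + B)*(7 + B))
I(W) + N(q(5, -8)) = 3*(-27) + (-140 + 4*(5*(1 - 8))² + 8*(5*(1 - 8))) = -81 + (-140 + 4*(5*(-7))² + 8*(5*(-7))) = -81 + (-140 + 4*(-35)² + 8*(-35)) = -81 + (-140 + 4*1225 - 280) = -81 + (-140 + 4900 - 280) = -81 + 4480 = 4399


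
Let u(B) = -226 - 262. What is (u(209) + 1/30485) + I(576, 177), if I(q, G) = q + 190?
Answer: 8474831/30485 ≈ 278.00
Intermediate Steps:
u(B) = -488
I(q, G) = 190 + q
(u(209) + 1/30485) + I(576, 177) = (-488 + 1/30485) + (190 + 576) = (-488 + 1/30485) + 766 = -14876679/30485 + 766 = 8474831/30485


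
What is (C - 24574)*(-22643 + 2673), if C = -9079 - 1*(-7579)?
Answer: 520697780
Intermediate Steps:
C = -1500 (C = -9079 + 7579 = -1500)
(C - 24574)*(-22643 + 2673) = (-1500 - 24574)*(-22643 + 2673) = -26074*(-19970) = 520697780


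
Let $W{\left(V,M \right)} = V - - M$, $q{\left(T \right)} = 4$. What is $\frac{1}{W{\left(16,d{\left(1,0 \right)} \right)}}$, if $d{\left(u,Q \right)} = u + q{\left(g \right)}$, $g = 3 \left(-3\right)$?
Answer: $\frac{1}{21} \approx 0.047619$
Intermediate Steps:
$g = -9$
$d{\left(u,Q \right)} = 4 + u$ ($d{\left(u,Q \right)} = u + 4 = 4 + u$)
$W{\left(V,M \right)} = M + V$ ($W{\left(V,M \right)} = V + M = M + V$)
$\frac{1}{W{\left(16,d{\left(1,0 \right)} \right)}} = \frac{1}{\left(4 + 1\right) + 16} = \frac{1}{5 + 16} = \frac{1}{21}$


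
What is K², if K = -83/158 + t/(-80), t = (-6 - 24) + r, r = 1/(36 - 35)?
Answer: 1058841/39942400 ≈ 0.026509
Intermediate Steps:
r = 1 (r = 1/1 = 1)
t = -29 (t = (-6 - 24) + 1 = -30 + 1 = -29)
K = -1029/6320 (K = -83/158 - 29/(-80) = -83*1/158 - 29*(-1/80) = -83/158 + 29/80 = -1029/6320 ≈ -0.16282)
K² = (-1029/6320)² = 1058841/39942400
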